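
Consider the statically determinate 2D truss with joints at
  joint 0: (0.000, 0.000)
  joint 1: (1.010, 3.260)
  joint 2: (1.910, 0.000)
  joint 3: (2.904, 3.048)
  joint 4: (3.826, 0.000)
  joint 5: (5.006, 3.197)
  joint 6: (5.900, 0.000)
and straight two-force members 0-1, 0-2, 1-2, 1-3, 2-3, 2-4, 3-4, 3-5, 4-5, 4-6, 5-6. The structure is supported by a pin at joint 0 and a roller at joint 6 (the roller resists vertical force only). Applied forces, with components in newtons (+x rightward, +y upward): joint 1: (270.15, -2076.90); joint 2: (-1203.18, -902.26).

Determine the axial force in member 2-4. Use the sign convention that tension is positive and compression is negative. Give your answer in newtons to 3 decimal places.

N=7 nodes, M=11 members, R=3 reactions → 2N=14, M+R=14
member 0 (0-1): L=3.4129, (cx,cy)=(0.2959,0.9552)
member 1 (0-2): L=1.9100, (cx,cy)=(1.0000,0.0000)
member 2 (1-2): L=3.3820, (cx,cy)=(0.2661,-0.9639)
member 3 (1-3): L=1.9058, (cx,cy)=(0.9938,-0.1112)
member 4 (2-3): L=3.2060, (cx,cy)=(0.3100,0.9507)
member 5 (2-4): L=1.9160, (cx,cy)=(1.0000,0.0000)
member 6 (3-4): L=3.1844, (cx,cy)=(0.2895,-0.9572)
member 7 (3-5): L=2.1073, (cx,cy)=(0.9975,0.0707)
member 8 (4-5): L=3.4078, (cx,cy)=(0.3463,0.9381)
member 9 (4-6): L=2.0740, (cx,cy)=(1.0000,0.0000)
member 10 (5-6): L=3.3196, (cx,cy)=(0.2693,-0.9631)
solve A·x = −loads:
  F[0-1] = -2284.6000 N (compression)
  F[0-2] = -256.9292 N (compression)
  F[1-2] = +226.1751 N (tension)
  F[1-3] = -1012.7253 N (compression)
  F[2-3] = +719.7065 N (tension)
  F[2-4] = +783.2987 N (tension)
  F[3-4] = -871.8688 N (compression)
  F[3-5] = -532.1927 N (compression)
  F[4-5] = +889.5540 N (tension)
  F[4-6] = +222.8412 N (tension)
  F[5-6] = -827.4649 N (compression)
  Rx@0 = +933.0300 N
  Ry@0 = +2182.2660 N
  Ry@6 = +796.8940 N

783.299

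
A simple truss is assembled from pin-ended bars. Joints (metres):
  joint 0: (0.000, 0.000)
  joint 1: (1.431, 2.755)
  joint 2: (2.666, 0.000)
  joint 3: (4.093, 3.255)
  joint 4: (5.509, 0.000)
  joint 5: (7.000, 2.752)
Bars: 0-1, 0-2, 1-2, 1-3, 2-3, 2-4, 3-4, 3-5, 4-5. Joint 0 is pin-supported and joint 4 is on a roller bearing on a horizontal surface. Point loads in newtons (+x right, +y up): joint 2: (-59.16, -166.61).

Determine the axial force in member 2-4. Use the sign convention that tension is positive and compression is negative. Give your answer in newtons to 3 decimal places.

N=6 nodes, M=9 members, R=3 reactions → 2N=12, M+R=12
member 0 (0-1): L=3.1045, (cx,cy)=(0.4609,0.8874)
member 1 (0-2): L=2.6660, (cx,cy)=(1.0000,0.0000)
member 2 (1-2): L=3.0191, (cx,cy)=(0.4091,-0.9125)
member 3 (1-3): L=2.7086, (cx,cy)=(0.9828,0.1846)
member 4 (2-3): L=3.5541, (cx,cy)=(0.4015,0.9159)
member 5 (2-4): L=2.8430, (cx,cy)=(1.0000,0.0000)
member 6 (3-4): L=3.5497, (cx,cy)=(0.3989,-0.9170)
member 7 (3-5): L=2.9502, (cx,cy)=(0.9854,-0.1705)
member 8 (4-5): L=3.1299, (cx,cy)=(0.4764,0.8792)
solve A·x = −loads:
  F[0-1] = -96.8885 N (compression)
  F[0-2] = -14.4995 N (compression)
  F[1-2] = +78.4289 N (tension)
  F[1-3] = -78.0843 N (compression)
  F[2-3] = +103.7752 N (tension)
  F[2-4] = +35.0752 N (tension)
  F[3-4] = -87.9274 N (compression)
  F[3-5] = -0.0000 N (tension)
  F[4-5] = -0.0000 N (tension)
  Rx@0 = +59.1600 N
  Ry@0 = +85.9815 N
  Ry@4 = +80.6285 N

35.075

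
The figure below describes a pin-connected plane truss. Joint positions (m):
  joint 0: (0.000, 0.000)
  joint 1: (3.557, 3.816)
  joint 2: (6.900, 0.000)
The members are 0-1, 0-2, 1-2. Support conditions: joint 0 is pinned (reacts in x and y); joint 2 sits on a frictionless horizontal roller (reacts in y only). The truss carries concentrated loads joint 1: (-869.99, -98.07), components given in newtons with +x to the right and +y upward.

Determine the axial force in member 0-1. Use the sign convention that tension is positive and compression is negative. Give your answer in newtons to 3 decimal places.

-722.707

N=3 nodes, M=3 members, R=3 reactions → 2N=6, M+R=6
member 0 (0-1): L=5.2167, (cx,cy)=(0.6818,0.7315)
member 1 (0-2): L=6.9000, (cx,cy)=(1.0000,0.0000)
member 2 (1-2): L=5.0732, (cx,cy)=(0.6590,-0.7522)
solve A·x = −loads:
  F[0-1] = -722.7070 N (compression)
  F[0-2] = -377.2145 N (compression)
  F[1-2] = +572.4470 N (tension)
  Rx@0 = +869.9900 N
  Ry@0 = +528.6565 N
  Ry@2 = -430.5865 N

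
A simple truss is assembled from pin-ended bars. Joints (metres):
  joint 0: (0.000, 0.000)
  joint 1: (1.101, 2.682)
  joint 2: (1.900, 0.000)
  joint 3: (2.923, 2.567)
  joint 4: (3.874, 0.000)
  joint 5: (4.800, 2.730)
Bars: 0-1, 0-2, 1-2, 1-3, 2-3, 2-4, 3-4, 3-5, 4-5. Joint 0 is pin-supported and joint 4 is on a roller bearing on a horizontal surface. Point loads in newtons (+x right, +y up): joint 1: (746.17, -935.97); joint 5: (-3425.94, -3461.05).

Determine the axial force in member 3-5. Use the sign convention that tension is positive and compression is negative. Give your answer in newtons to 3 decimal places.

N=6 nodes, M=9 members, R=3 reactions → 2N=12, M+R=12
member 0 (0-1): L=2.8992, (cx,cy)=(0.3798,0.9251)
member 1 (0-2): L=1.9000, (cx,cy)=(1.0000,0.0000)
member 2 (1-2): L=2.7985, (cx,cy)=(0.2855,-0.9584)
member 3 (1-3): L=1.8256, (cx,cy)=(0.9980,-0.0630)
member 4 (2-3): L=2.7633, (cx,cy)=(0.3702,0.9290)
member 5 (2-4): L=1.9740, (cx,cy)=(1.0000,0.0000)
member 6 (3-4): L=2.7375, (cx,cy)=(0.3474,-0.9377)
member 7 (3-5): L=1.8841, (cx,cy)=(0.9963,0.0865)
member 8 (4-5): L=2.8828, (cx,cy)=(0.3212,0.9470)
solve A·x = −loads:
  F[0-1] = -1881.2829 N (compression)
  F[0-2] = -1965.3326 N (compression)
  F[1-2] = +953.4339 N (tension)
  F[1-3] = -1736.2719 N (compression)
  F[2-3] = -983.6346 N (compression)
  F[2-4] = -1328.9699 N (compression)
  F[3-4] = +642.9204 N (tension)
  F[3-5] = -2329.0518 N (compression)
  F[4-5] = -3441.9581 N (compression)
  Rx@0 = +2679.7700 N
  Ry@0 = +1740.3461 N
  Ry@4 = +2656.6739 N

-2329.052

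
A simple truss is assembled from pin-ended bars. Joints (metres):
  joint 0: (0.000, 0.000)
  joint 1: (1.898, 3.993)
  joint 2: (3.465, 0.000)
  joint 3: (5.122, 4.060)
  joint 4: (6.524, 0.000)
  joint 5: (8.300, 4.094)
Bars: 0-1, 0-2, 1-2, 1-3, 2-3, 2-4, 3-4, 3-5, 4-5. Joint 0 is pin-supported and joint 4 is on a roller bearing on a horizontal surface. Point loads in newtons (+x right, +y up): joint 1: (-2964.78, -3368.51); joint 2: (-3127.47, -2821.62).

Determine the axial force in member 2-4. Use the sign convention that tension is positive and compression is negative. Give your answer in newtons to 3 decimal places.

229.295

N=6 nodes, M=9 members, R=3 reactions → 2N=12, M+R=12
member 0 (0-1): L=4.4211, (cx,cy)=(0.4293,0.9032)
member 1 (0-2): L=3.4650, (cx,cy)=(1.0000,0.0000)
member 2 (1-2): L=4.2895, (cx,cy)=(0.3653,-0.9309)
member 3 (1-3): L=3.2247, (cx,cy)=(0.9998,0.0208)
member 4 (2-3): L=4.3851, (cx,cy)=(0.3779,0.9259)
member 5 (2-4): L=3.0590, (cx,cy)=(1.0000,0.0000)
member 6 (3-4): L=4.2953, (cx,cy)=(0.3264,-0.9452)
member 7 (3-5): L=3.1782, (cx,cy)=(0.9999,0.0107)
member 8 (4-5): L=4.4626, (cx,cy)=(0.3980,0.9174)
solve A·x = −loads:
  F[0-1] = -6118.6449 N (compression)
  F[0-2] = -3465.5076 N (compression)
  F[1-2] = +2306.5453 N (tension)
  F[1-3] = -504.6831 N (compression)
  F[2-3] = +728.5044 N (tension)
  F[2-4] = +229.2949 N (tension)
  F[3-4] = -702.4819 N (compression)
  F[3-5] = -0.0000 N (compression)
  F[4-5] = -0.0000 N (compression)
  Rx@0 = +6092.2500 N
  Ry@0 = +5526.1234 N
  Ry@4 = +664.0066 N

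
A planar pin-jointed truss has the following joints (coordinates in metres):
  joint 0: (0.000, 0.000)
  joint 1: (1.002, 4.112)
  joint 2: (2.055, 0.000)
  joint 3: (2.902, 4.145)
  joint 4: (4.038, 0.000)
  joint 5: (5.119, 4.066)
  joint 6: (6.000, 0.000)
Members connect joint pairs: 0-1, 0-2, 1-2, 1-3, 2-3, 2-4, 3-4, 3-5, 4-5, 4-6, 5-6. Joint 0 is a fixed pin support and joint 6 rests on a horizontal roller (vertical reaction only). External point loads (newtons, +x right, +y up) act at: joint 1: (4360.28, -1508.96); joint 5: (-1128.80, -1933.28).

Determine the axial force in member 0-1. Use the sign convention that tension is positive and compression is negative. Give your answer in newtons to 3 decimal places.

702.431

N=7 nodes, M=11 members, R=3 reactions → 2N=14, M+R=14
member 0 (0-1): L=4.2323, (cx,cy)=(0.2367,0.9716)
member 1 (0-2): L=2.0550, (cx,cy)=(1.0000,0.0000)
member 2 (1-2): L=4.2447, (cx,cy)=(0.2481,-0.9687)
member 3 (1-3): L=1.9003, (cx,cy)=(0.9998,0.0174)
member 4 (2-3): L=4.2307, (cx,cy)=(0.2002,0.9798)
member 5 (2-4): L=1.9830, (cx,cy)=(1.0000,0.0000)
member 6 (3-4): L=4.2979, (cx,cy)=(0.2643,-0.9644)
member 7 (3-5): L=2.2184, (cx,cy)=(0.9994,-0.0356)
member 8 (4-5): L=4.2072, (cx,cy)=(0.2569,0.9664)
member 9 (4-6): L=1.9620, (cx,cy)=(1.0000,0.0000)
member 10 (5-6): L=4.1604, (cx,cy)=(0.2118,-0.9773)
solve A·x = −loads:
  F[0-1] = +702.4311 N (tension)
  F[0-2] = +3065.1798 N (tension)
  F[1-2] = -2326.9774 N (compression)
  F[1-3] = -3617.2605 N (compression)
  F[2-3] = +2300.8207 N (tension)
  F[2-4] = +2027.2782 N (tension)
  F[3-4] = -2176.8815 N (compression)
  F[3-5] = -2582.3268 N (compression)
  F[4-5] = +2172.3935 N (tension)
  F[4-6] = +893.7191 N (tension)
  F[5-6] = -4220.4142 N (compression)
  Rx@0 = -3231.4800 N
  Ry@0 = -682.4615 N
  Ry@6 = +4124.7015 N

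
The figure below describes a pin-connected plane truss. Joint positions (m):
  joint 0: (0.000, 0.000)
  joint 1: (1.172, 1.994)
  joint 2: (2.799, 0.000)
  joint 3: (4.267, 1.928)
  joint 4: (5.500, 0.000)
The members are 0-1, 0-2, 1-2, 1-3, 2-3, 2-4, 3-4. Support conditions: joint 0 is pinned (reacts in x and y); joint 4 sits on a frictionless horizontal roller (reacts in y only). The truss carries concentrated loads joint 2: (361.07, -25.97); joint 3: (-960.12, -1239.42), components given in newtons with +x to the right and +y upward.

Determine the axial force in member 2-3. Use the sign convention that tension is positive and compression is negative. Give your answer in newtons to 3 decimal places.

N=5 nodes, M=7 members, R=3 reactions → 2N=10, M+R=10
member 0 (0-1): L=2.3129, (cx,cy)=(0.5067,0.8621)
member 1 (0-2): L=2.7990, (cx,cy)=(1.0000,0.0000)
member 2 (1-2): L=2.5736, (cx,cy)=(0.6322,-0.7748)
member 3 (1-3): L=3.0957, (cx,cy)=(0.9998,-0.0213)
member 4 (2-3): L=2.4233, (cx,cy)=(0.6058,0.7956)
member 5 (2-4): L=2.7010, (cx,cy)=(1.0000,0.0000)
member 6 (3-4): L=2.2886, (cx,cy)=(0.5388,-0.8425)
solve A·x = −loads:
  F[0-1] = -727.4864 N (compression)
  F[0-2] = -230.4197 N (compression)
  F[1-2] = +834.1208 N (tension)
  F[1-3] = -896.1655 N (compression)
  F[2-3] = -779.6561 N (compression)
  F[2-4] = +408.1532 N (tension)
  F[3-4] = -757.5670 N (compression)
  Rx@0 = +599.0500 N
  Ry@0 = +627.1748 N
  Ry@4 = +638.2152 N

-779.656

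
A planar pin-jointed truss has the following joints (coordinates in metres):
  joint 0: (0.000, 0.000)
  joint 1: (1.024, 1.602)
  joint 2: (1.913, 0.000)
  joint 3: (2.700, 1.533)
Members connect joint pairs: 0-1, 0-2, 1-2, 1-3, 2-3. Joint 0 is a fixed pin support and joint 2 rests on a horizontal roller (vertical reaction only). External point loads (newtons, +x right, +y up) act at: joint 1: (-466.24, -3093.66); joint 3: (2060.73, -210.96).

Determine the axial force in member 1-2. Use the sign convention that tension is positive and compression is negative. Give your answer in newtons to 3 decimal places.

N=4 nodes, M=5 members, R=3 reactions → 2N=8, M+R=8
member 0 (0-1): L=1.9013, (cx,cy)=(0.5386,0.8426)
member 1 (0-2): L=1.9130, (cx,cy)=(1.0000,0.0000)
member 2 (1-2): L=1.8321, (cx,cy)=(0.4852,-0.8744)
member 3 (1-3): L=1.6774, (cx,cy)=(0.9992,-0.0411)
member 4 (2-3): L=1.7232, (cx,cy)=(0.4567,0.8896)
solve A·x = −loads:
  F[0-1] = -106.7442 N (compression)
  F[0-2] = +1651.9799 N (tension)
  F[1-2] = -3535.2340 N (compression)
  F[1-3] = +2125.9362 N (tension)
  F[2-3] = -138.8354 N (compression)
  Rx@0 = -1594.4900 N
  Ry@0 = +89.9402 N
  Ry@2 = +3214.6798 N

-3535.234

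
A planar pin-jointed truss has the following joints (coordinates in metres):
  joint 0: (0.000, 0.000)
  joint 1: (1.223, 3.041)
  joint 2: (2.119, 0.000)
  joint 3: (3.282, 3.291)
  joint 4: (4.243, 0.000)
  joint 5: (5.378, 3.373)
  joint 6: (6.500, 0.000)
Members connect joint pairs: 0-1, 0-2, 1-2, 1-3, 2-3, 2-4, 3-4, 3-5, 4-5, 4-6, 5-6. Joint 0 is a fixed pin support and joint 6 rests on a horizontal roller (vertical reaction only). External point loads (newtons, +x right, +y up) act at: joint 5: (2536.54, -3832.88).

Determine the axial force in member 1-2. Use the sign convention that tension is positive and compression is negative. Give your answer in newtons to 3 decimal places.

N=7 nodes, M=11 members, R=3 reactions → 2N=14, M+R=14
member 0 (0-1): L=3.2777, (cx,cy)=(0.3731,0.9278)
member 1 (0-2): L=2.1190, (cx,cy)=(1.0000,0.0000)
member 2 (1-2): L=3.1703, (cx,cy)=(0.2826,-0.9592)
member 3 (1-3): L=2.0741, (cx,cy)=(0.9927,0.1205)
member 4 (2-3): L=3.4905, (cx,cy)=(0.3332,0.9429)
member 5 (2-4): L=2.1240, (cx,cy)=(1.0000,0.0000)
member 6 (3-4): L=3.4284, (cx,cy)=(0.2803,-0.9599)
member 7 (3-5): L=2.0976, (cx,cy)=(0.9992,0.0391)
member 8 (4-5): L=3.5588, (cx,cy)=(0.3189,0.9478)
member 9 (4-6): L=2.2570, (cx,cy)=(1.0000,0.0000)
member 10 (5-6): L=3.5547, (cx,cy)=(0.3156,-0.9489)
solve A·x = −loads:
  F[0-1] = +705.6140 N (tension)
  F[0-2] = +2273.2571 N (tension)
  F[1-2] = -626.7328 N (compression)
  F[1-3] = +443.6492 N (tension)
  F[2-3] = +637.6153 N (tension)
  F[2-4] = +1883.6752 N (tension)
  F[3-4] = -647.9844 N (compression)
  F[3-5] = +835.1347 N (tension)
  F[4-5] = +656.2785 N (tension)
  F[4-6] = +1492.7407 N (tension)
  F[5-6] = -4729.2966 N (compression)
  Rx@0 = -2536.5400 N
  Ry@0 = -654.6551 N
  Ry@6 = +4487.5351 N

-626.733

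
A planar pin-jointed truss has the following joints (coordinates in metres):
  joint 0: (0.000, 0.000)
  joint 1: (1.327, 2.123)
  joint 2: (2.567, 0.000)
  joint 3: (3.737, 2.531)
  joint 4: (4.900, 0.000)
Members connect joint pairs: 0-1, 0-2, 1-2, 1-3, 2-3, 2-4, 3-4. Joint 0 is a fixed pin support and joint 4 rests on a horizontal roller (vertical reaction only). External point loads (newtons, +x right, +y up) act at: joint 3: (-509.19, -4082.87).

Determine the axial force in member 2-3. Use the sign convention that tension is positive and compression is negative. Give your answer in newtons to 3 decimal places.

N=5 nodes, M=7 members, R=3 reactions → 2N=10, M+R=10
member 0 (0-1): L=2.5036, (cx,cy)=(0.5300,0.8480)
member 1 (0-2): L=2.5670, (cx,cy)=(1.0000,0.0000)
member 2 (1-2): L=2.4586, (cx,cy)=(0.5044,-0.8635)
member 3 (1-3): L=2.4443, (cx,cy)=(0.9860,0.1669)
member 4 (2-3): L=2.7883, (cx,cy)=(0.4196,0.9077)
member 5 (2-4): L=2.3330, (cx,cy)=(1.0000,0.0000)
member 6 (3-4): L=2.7854, (cx,cy)=(0.4175,-0.9087)
solve A·x = −loads:
  F[0-1] = -1452.9528 N (compression)
  F[0-2] = +260.9256 N (tension)
  F[1-2] = +1161.0421 N (tension)
  F[1-3] = -1374.9791 N (compression)
  F[2-3] = -1104.4949 N (compression)
  F[2-4] = +1309.9493 N (tension)
  F[3-4] = -3137.3610 N (compression)
  Rx@0 = +509.1900 N
  Ry@0 = +1232.0689 N
  Ry@4 = +2850.8011 N

-1104.495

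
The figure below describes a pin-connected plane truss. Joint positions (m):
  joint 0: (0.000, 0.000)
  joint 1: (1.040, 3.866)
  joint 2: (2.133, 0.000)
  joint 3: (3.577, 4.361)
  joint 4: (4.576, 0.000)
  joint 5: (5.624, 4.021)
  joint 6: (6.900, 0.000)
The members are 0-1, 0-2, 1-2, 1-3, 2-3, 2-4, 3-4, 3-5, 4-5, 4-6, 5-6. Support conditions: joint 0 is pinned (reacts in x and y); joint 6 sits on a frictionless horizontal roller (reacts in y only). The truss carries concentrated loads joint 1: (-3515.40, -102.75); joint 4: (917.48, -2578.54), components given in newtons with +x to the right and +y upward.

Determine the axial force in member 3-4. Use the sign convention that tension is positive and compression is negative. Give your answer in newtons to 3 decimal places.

N=7 nodes, M=11 members, R=3 reactions → 2N=14, M+R=14
member 0 (0-1): L=4.0034, (cx,cy)=(0.2598,0.9657)
member 1 (0-2): L=2.1330, (cx,cy)=(1.0000,0.0000)
member 2 (1-2): L=4.0175, (cx,cy)=(0.2721,-0.9623)
member 3 (1-3): L=2.5848, (cx,cy)=(0.9815,0.1915)
member 4 (2-3): L=4.5938, (cx,cy)=(0.3143,0.9493)
member 5 (2-4): L=2.4430, (cx,cy)=(1.0000,0.0000)
member 6 (3-4): L=4.4740, (cx,cy)=(0.2233,-0.9748)
member 7 (3-5): L=2.0750, (cx,cy)=(0.9865,-0.1639)
member 8 (4-5): L=4.1553, (cx,cy)=(0.2522,0.9677)
member 9 (4-6): L=2.3240, (cx,cy)=(1.0000,0.0000)
member 10 (5-6): L=4.2186, (cx,cy)=(0.3025,-0.9532)
solve A·x = −loads:
  F[0-1] = -3029.3908 N (compression)
  F[0-2] = -1810.9558 N (compression)
  F[1-2] = +3304.2275 N (tension)
  F[1-3] = +1863.9950 N (tension)
  F[2-3] = -3349.3659 N (compression)
  F[2-4] = +140.8004 N (tension)
  F[3-4] = +2872.7089 N (tension)
  F[3-5] = +137.0790 N (tension)
  F[4-5] = -229.0416 N (compression)
  F[4-6] = -77.4606 N (compression)
  F[5-6] = +256.0939 N (tension)
  Rx@0 = +2597.9200 N
  Ry@0 = +2925.3882 N
  Ry@6 = -244.0982 N

2872.709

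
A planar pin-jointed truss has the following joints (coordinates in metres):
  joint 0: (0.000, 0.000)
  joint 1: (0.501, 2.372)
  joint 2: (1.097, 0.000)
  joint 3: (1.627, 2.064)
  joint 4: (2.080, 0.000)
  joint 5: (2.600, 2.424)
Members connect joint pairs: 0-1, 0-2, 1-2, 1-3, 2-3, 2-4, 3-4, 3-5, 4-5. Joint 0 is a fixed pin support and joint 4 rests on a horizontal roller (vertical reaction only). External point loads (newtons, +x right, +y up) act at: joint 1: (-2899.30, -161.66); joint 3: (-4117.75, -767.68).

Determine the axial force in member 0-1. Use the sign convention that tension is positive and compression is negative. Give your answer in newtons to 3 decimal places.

N=6 nodes, M=9 members, R=3 reactions → 2N=12, M+R=12
member 0 (0-1): L=2.4243, (cx,cy)=(0.2067,0.9784)
member 1 (0-2): L=1.0970, (cx,cy)=(1.0000,0.0000)
member 2 (1-2): L=2.4457, (cx,cy)=(0.2437,-0.9699)
member 3 (1-3): L=1.1674, (cx,cy)=(0.9646,-0.2638)
member 4 (2-3): L=2.1310, (cx,cy)=(0.2487,0.9686)
member 5 (2-4): L=0.9830, (cx,cy)=(1.0000,0.0000)
member 6 (3-4): L=2.1131, (cx,cy)=(0.2144,-0.9768)
member 7 (3-5): L=1.0375, (cx,cy)=(0.9379,0.3470)
member 8 (4-5): L=2.4791, (cx,cy)=(0.2097,0.9778)
solve A·x = −loads:
  F[0-1] = -7851.7953 N (compression)
  F[0-2] = -5394.4382 N (compression)
  F[1-2] = +7940.0603 N (tension)
  F[1-3] = -682.4049 N (compression)
  F[2-3] = -7950.5225 N (compression)
  F[2-4] = -1482.1189 N (compression)
  F[3-4] = +6913.6981 N (tension)
  F[3-5] = -0.0000 N (tension)
  F[4-5] = -0.0000 N (tension)
  Rx@0 = +7017.0500 N
  Ry@0 = +7682.3057 N
  Ry@4 = -6752.9657 N

-7851.795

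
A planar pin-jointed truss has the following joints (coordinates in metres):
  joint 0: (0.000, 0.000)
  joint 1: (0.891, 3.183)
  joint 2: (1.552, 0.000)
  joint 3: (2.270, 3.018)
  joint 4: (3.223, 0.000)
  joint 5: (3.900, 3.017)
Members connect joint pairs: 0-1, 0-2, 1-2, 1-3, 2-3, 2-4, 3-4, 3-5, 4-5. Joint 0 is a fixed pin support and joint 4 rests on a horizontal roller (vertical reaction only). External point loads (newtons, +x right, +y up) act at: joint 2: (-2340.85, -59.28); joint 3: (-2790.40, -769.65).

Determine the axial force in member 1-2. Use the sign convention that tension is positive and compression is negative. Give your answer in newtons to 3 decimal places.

N=6 nodes, M=9 members, R=3 reactions → 2N=12, M+R=12
member 0 (0-1): L=3.3054, (cx,cy)=(0.2696,0.9630)
member 1 (0-2): L=1.5520, (cx,cy)=(1.0000,0.0000)
member 2 (1-2): L=3.2509, (cx,cy)=(0.2033,-0.9791)
member 3 (1-3): L=1.3888, (cx,cy)=(0.9929,-0.1188)
member 4 (2-3): L=3.1022, (cx,cy)=(0.2314,0.9728)
member 5 (2-4): L=1.6710, (cx,cy)=(1.0000,0.0000)
member 6 (3-4): L=3.1649, (cx,cy)=(0.3011,-0.9536)
member 7 (3-5): L=1.6300, (cx,cy)=(1.0000,-0.0006)
member 8 (4-5): L=3.0920, (cx,cy)=(0.2190,0.9757)
solve A·x = −loads:
  F[0-1] = -2981.5959 N (compression)
  F[0-2] = -4327.5233 N (compression)
  F[1-2] = +3107.9269 N (tension)
  F[1-3] = -1445.8948 N (compression)
  F[2-3] = -3067.0007 N (compression)
  F[2-4] = -644.8999 N (compression)
  F[3-4] = +2141.6974 N (tension)
  F[3-5] = -0.0000 N (tension)
  F[4-5] = +0.0000 N (tension)
  Rx@0 = +5131.2500 N
  Ry@0 = +2871.2257 N
  Ry@4 = -2042.2957 N

3107.927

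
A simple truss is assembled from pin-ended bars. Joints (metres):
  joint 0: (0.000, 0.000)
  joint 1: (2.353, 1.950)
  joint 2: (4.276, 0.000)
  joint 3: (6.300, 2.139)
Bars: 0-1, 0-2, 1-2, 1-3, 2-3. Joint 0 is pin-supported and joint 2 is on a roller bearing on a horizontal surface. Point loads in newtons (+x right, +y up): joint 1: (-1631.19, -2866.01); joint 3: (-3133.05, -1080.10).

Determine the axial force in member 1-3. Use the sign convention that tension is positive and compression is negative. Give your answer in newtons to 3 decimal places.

N=4 nodes, M=5 members, R=3 reactions → 2N=8, M+R=8
member 0 (0-1): L=3.0560, (cx,cy)=(0.7700,0.6381)
member 1 (0-2): L=4.2760, (cx,cy)=(1.0000,0.0000)
member 2 (1-2): L=2.7387, (cx,cy)=(0.7022,-0.7120)
member 3 (1-3): L=3.9515, (cx,cy)=(0.9989,0.0478)
member 4 (2-3): L=2.9448, (cx,cy)=(0.6873,0.7264)
solve A·x = −loads:
  F[0-1] = -4840.6679 N (compression)
  F[0-2] = -1037.1104 N (compression)
  F[1-2] = +164.1653 N (tension)
  F[1-3] = -2213.7435 N (compression)
  F[2-3] = -1341.2266 N (compression)
  Rx@0 = +4764.2400 N
  Ry@0 = +3088.7814 N
  Ry@2 = +857.3286 N

-2213.744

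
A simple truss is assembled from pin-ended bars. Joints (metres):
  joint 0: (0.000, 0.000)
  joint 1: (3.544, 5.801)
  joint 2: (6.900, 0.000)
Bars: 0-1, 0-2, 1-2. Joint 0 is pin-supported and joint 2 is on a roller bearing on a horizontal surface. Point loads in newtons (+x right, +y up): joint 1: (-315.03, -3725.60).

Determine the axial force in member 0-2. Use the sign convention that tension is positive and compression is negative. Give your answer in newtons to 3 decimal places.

953.808

N=3 nodes, M=3 members, R=3 reactions → 2N=6, M+R=6
member 0 (0-1): L=6.7979, (cx,cy)=(0.5213,0.8534)
member 1 (0-2): L=6.9000, (cx,cy)=(1.0000,0.0000)
member 2 (1-2): L=6.7018, (cx,cy)=(0.5008,-0.8656)
solve A·x = −loads:
  F[0-1] = -2433.8158 N (compression)
  F[0-2] = +953.8081 N (tension)
  F[1-2] = -1904.7218 N (compression)
  Rx@0 = +315.0300 N
  Ry@0 = +2076.8989 N
  Ry@2 = +1648.7011 N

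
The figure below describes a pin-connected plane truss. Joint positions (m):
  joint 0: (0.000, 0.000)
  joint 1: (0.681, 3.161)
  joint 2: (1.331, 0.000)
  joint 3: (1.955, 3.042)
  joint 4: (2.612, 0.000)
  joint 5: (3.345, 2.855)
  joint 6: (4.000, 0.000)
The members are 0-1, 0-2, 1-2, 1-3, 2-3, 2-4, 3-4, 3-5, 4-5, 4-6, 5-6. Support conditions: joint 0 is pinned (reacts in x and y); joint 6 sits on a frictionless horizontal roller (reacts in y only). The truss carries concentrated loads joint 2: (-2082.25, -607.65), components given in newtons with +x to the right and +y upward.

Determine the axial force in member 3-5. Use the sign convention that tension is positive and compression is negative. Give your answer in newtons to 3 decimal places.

N=7 nodes, M=11 members, R=3 reactions → 2N=14, M+R=14
member 0 (0-1): L=3.2335, (cx,cy)=(0.2106,0.9776)
member 1 (0-2): L=1.3310, (cx,cy)=(1.0000,0.0000)
member 2 (1-2): L=3.2271, (cx,cy)=(0.2014,-0.9795)
member 3 (1-3): L=1.2795, (cx,cy)=(0.9957,-0.0930)
member 4 (2-3): L=3.1053, (cx,cy)=(0.2009,0.9796)
member 5 (2-4): L=1.2810, (cx,cy)=(1.0000,0.0000)
member 6 (3-4): L=3.1121, (cx,cy)=(0.2111,-0.9775)
member 7 (3-5): L=1.4025, (cx,cy)=(0.9911,-0.1333)
member 8 (4-5): L=2.9476, (cx,cy)=(0.2487,0.9686)
member 9 (4-6): L=1.3880, (cx,cy)=(1.0000,0.0000)
member 10 (5-6): L=2.9292, (cx,cy)=(0.2236,-0.9747)
solve A·x = −loads:
  F[0-1] = -414.7570 N (compression)
  F[0-2] = -1994.8996 N (compression)
  F[1-2] = +430.5371 N (tension)
  F[1-3] = -174.8255 N (compression)
  F[2-3] = +189.8080 N (tension)
  F[2-4] = +135.9270 N (tension)
  F[3-4] = -193.7798 N (compression)
  F[3-5] = -95.8744 N (compression)
  F[4-5] = +195.5556 N (tension)
  F[4-6] = +46.3881 N (tension)
  F[5-6] = -207.4485 N (compression)
  Rx@0 = +2082.2500 N
  Ry@0 = +405.4545 N
  Ry@6 = +202.1955 N

-95.874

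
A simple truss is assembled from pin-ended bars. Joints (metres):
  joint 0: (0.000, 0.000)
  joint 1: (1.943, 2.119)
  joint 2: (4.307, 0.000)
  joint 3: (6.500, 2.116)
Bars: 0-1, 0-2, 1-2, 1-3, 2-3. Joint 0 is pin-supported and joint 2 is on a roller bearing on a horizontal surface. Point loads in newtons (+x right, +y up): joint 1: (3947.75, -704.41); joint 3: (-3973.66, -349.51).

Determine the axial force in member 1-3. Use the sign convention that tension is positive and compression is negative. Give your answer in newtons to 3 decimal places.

N=4 nodes, M=5 members, R=3 reactions → 2N=8, M+R=8
member 0 (0-1): L=2.8750, (cx,cy)=(0.6758,0.7371)
member 1 (0-2): L=4.3070, (cx,cy)=(1.0000,0.0000)
member 2 (1-2): L=3.1747, (cx,cy)=(0.7446,-0.6675)
member 3 (1-3): L=4.5570, (cx,cy)=(1.0000,-0.0007)
member 4 (2-3): L=3.0474, (cx,cy)=(0.7196,0.6944)
solve A·x = −loads:
  F[0-1] = -296.6564 N (compression)
  F[0-2] = +174.5808 N (tension)
  F[1-2] = -724.2048 N (compression)
  F[1-3] = -3608.9700 N (compression)
  F[2-3] = -506.7771 N (compression)
  Rx@0 = +25.9100 N
  Ry@0 = +218.6515 N
  Ry@2 = +835.2685 N

-3608.970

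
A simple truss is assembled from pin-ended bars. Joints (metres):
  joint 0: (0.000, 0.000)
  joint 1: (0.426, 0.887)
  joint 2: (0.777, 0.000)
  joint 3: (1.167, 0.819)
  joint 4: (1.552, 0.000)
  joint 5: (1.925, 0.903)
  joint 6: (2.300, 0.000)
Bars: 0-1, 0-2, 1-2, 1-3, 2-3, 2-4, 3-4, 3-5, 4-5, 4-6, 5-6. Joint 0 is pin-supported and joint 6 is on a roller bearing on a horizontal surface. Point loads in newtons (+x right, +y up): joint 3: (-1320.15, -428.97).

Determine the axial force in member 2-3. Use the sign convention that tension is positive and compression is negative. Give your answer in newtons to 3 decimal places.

-817.671

N=7 nodes, M=11 members, R=3 reactions → 2N=14, M+R=14
member 0 (0-1): L=0.9840, (cx,cy)=(0.4329,0.9014)
member 1 (0-2): L=0.7770, (cx,cy)=(1.0000,0.0000)
member 2 (1-2): L=0.9539, (cx,cy)=(0.3680,-0.9298)
member 3 (1-3): L=0.7441, (cx,cy)=(0.9958,-0.0914)
member 4 (2-3): L=0.9071, (cx,cy)=(0.4299,0.9029)
member 5 (2-4): L=0.7750, (cx,cy)=(1.0000,0.0000)
member 6 (3-4): L=0.9050, (cx,cy)=(0.4254,-0.9050)
member 7 (3-5): L=0.7626, (cx,cy)=(0.9939,0.1101)
member 8 (4-5): L=0.9770, (cx,cy)=(0.3818,0.9243)
member 9 (4-6): L=0.7480, (cx,cy)=(1.0000,0.0000)
member 10 (5-6): L=0.9778, (cx,cy)=(0.3835,-0.9235)
solve A·x = −loads:
  F[0-1] = -755.9147 N (compression)
  F[0-2] = -992.8924 N (compression)
  F[1-2] = +793.9427 N (tension)
  F[1-3] = -621.9946 N (compression)
  F[2-3] = -817.6710 N (compression)
  F[2-4] = -349.2138 N (compression)
  F[3-4] = +305.7661 N (tension)
  F[3-5] = +220.4748 N (tension)
  F[4-5] = -299.3945 N (compression)
  F[4-6] = -104.8308 N (compression)
  F[5-6] = +273.3344 N (tension)
  Rx@0 = +1320.1500 N
  Ry@0 = +681.4025 N
  Ry@6 = -252.4325 N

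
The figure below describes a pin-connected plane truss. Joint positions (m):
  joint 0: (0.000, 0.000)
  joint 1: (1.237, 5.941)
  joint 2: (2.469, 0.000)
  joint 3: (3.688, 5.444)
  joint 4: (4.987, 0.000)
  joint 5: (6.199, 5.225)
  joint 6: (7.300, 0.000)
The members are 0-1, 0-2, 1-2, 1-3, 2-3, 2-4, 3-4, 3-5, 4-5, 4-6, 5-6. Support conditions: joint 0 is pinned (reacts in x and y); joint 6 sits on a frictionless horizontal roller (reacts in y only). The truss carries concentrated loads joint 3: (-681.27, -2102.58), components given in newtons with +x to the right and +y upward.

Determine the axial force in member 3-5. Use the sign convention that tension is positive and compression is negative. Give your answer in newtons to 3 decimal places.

-241.370

N=7 nodes, M=11 members, R=3 reactions → 2N=14, M+R=14
member 0 (0-1): L=6.0684, (cx,cy)=(0.2038,0.9790)
member 1 (0-2): L=2.4690, (cx,cy)=(1.0000,0.0000)
member 2 (1-2): L=6.0674, (cx,cy)=(0.2031,-0.9792)
member 3 (1-3): L=2.5009, (cx,cy)=(0.9801,-0.1987)
member 4 (2-3): L=5.5788, (cx,cy)=(0.2185,0.9758)
member 5 (2-4): L=2.5180, (cx,cy)=(1.0000,0.0000)
member 6 (3-4): L=5.5968, (cx,cy)=(0.2321,-0.9727)
member 7 (3-5): L=2.5205, (cx,cy)=(0.9962,-0.0869)
member 8 (4-5): L=5.3637, (cx,cy)=(0.2260,0.9741)
member 9 (4-6): L=2.3130, (cx,cy)=(1.0000,0.0000)
member 10 (5-6): L=5.3397, (cx,cy)=(0.2062,-0.9785)
solve A·x = −loads:
  F[0-1] = -1581.6125 N (compression)
  F[0-2] = -358.8703 N (compression)
  F[1-2] = +1720.4576 N (tension)
  F[1-3] = -685.4139 N (compression)
  F[2-3] = -1726.3323 N (compression)
  F[2-4] = +367.6859 N (tension)
  F[3-4] = -548.1727 N (compression)
  F[3-5] = -241.3702 N (compression)
  F[4-5] = +547.3606 N (tension)
  F[4-6] = +116.7746 N (tension)
  F[5-6] = -566.3451 N (compression)
  Rx@0 = +681.2700 N
  Ry@0 = +1548.4045 N
  Ry@6 = +554.1755 N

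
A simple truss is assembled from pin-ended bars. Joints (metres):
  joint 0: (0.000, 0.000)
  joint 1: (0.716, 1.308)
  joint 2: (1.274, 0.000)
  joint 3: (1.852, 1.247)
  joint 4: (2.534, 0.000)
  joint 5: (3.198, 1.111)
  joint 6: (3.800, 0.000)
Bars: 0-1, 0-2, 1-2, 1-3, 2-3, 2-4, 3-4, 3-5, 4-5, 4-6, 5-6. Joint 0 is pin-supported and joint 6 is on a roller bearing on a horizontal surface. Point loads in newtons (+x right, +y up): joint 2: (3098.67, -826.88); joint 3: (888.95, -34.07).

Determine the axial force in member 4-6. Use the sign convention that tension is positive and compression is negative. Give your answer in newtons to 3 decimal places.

317.279

N=7 nodes, M=11 members, R=3 reactions → 2N=14, M+R=14
member 0 (0-1): L=1.4911, (cx,cy)=(0.4802,0.8772)
member 1 (0-2): L=1.2740, (cx,cy)=(1.0000,0.0000)
member 2 (1-2): L=1.4221, (cx,cy)=(0.3924,-0.9198)
member 3 (1-3): L=1.1376, (cx,cy)=(0.9986,-0.0536)
member 4 (2-3): L=1.3744, (cx,cy)=(0.4205,0.9073)
member 5 (2-4): L=1.2600, (cx,cy)=(1.0000,0.0000)
member 6 (3-4): L=1.4213, (cx,cy)=(0.4798,-0.8774)
member 7 (3-5): L=1.3529, (cx,cy)=(0.9949,-0.1005)
member 8 (4-5): L=1.2943, (cx,cy)=(0.5130,0.8584)
member 9 (4-6): L=1.2660, (cx,cy)=(1.0000,0.0000)
member 10 (5-6): L=1.2636, (cx,cy)=(0.4764,-0.8792)
solve A·x = −loads:
  F[0-1] = -313.9697 N (compression)
  F[0-2] = +4138.3780 N (tension)
  F[1-2] = +315.4483 N (tension)
  F[1-3] = -274.9326 N (compression)
  F[2-3] = +591.5848 N (tension)
  F[2-4] = +914.7055 N (tension)
  F[3-4] = -594.9286 N (compression)
  F[3-5] = -632.4402 N (compression)
  F[4-5] = +608.0829 N (tension)
  F[4-6] = +317.2789 N (tension)
  F[5-6] = -665.9779 N (compression)
  Rx@0 = -3987.6200 N
  Ry@0 = +275.4070 N
  Ry@6 = +585.5430 N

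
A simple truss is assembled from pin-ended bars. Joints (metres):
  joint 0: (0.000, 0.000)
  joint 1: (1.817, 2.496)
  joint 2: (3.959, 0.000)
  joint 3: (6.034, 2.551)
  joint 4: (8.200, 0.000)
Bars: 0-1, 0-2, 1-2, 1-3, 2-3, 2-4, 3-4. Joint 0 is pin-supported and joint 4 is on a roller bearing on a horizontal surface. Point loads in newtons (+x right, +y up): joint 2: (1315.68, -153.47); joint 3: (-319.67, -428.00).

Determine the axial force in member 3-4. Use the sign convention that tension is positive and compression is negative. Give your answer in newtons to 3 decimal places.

N=5 nodes, M=7 members, R=3 reactions → 2N=10, M+R=10
member 0 (0-1): L=3.0873, (cx,cy)=(0.5885,0.8085)
member 1 (0-2): L=3.9590, (cx,cy)=(1.0000,0.0000)
member 2 (1-2): L=3.2891, (cx,cy)=(0.6512,-0.7589)
member 3 (1-3): L=4.2174, (cx,cy)=(0.9999,0.0130)
member 4 (2-3): L=3.2883, (cx,cy)=(0.6310,0.7758)
member 5 (2-4): L=4.2410, (cx,cy)=(1.0000,0.0000)
member 6 (3-4): L=3.3465, (cx,cy)=(0.6472,-0.7623)
solve A·x = −loads:
  F[0-1] = -361.0241 N (compression)
  F[0-2] = +1208.4863 N (tension)
  F[1-2] = +376.7520 N (tension)
  F[1-3] = -457.8719 N (compression)
  F[2-3] = -170.7154 N (compression)
  F[2-4] = +245.8872 N (tension)
  F[3-4] = -379.9007 N (compression)
  Rx@0 = -996.0100 N
  Ry@0 = +291.8771 N
  Ry@4 = +289.5929 N

-379.901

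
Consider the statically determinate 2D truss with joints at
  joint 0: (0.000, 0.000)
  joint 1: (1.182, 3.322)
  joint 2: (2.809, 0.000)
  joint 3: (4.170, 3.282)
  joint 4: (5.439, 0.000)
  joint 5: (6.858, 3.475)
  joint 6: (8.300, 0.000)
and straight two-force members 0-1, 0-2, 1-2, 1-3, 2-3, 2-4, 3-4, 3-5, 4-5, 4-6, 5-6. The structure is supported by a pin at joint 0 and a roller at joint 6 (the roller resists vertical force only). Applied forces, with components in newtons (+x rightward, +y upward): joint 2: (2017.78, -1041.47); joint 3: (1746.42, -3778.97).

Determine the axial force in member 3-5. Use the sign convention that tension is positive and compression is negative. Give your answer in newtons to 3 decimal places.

N=7 nodes, M=11 members, R=3 reactions → 2N=14, M+R=14
member 0 (0-1): L=3.5260, (cx,cy)=(0.3352,0.9421)
member 1 (0-2): L=2.8090, (cx,cy)=(1.0000,0.0000)
member 2 (1-2): L=3.6990, (cx,cy)=(0.4398,-0.8981)
member 3 (1-3): L=2.9883, (cx,cy)=(0.9999,-0.0134)
member 4 (2-3): L=3.5530, (cx,cy)=(0.3831,0.9237)
member 5 (2-4): L=2.6300, (cx,cy)=(1.0000,0.0000)
member 6 (3-4): L=3.5188, (cx,cy)=(0.3606,-0.9327)
member 7 (3-5): L=2.6949, (cx,cy)=(0.9974,0.0716)
member 8 (4-5): L=3.7536, (cx,cy)=(0.3780,0.9258)
member 9 (4-6): L=2.8610, (cx,cy)=(1.0000,0.0000)
member 10 (5-6): L=3.7623, (cx,cy)=(0.3833,-0.9236)
solve A·x = −loads:
  F[0-1] = -1994.1940 N (compression)
  F[0-2] = +4432.6983 N (tension)
  F[1-2] = +2115.8799 N (tension)
  F[1-3] = -1599.3011 N (compression)
  F[2-3] = -929.6552 N (compression)
  F[2-4] = +3701.6879 N (tension)
  F[3-4] = -3345.9345 N (compression)
  F[3-5] = -2501.4489 N (compression)
  F[4-5] = +3370.9380 N (tension)
  F[4-6] = +1220.6714 N (tension)
  F[5-6] = -3184.8449 N (compression)
  Rx@0 = -3764.2000 N
  Ry@0 = +1878.8081 N
  Ry@6 = +2941.6319 N

-2501.449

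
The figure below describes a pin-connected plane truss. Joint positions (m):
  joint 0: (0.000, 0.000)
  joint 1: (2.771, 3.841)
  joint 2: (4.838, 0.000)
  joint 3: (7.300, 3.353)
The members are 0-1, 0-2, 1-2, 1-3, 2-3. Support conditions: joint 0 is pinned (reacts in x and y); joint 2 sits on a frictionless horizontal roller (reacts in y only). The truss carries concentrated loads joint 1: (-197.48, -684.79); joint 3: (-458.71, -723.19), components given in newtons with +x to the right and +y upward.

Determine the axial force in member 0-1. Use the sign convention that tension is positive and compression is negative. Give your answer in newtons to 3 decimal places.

N=4 nodes, M=5 members, R=3 reactions → 2N=8, M+R=8
member 0 (0-1): L=4.7362, (cx,cy)=(0.5851,0.8110)
member 1 (0-2): L=4.8380, (cx,cy)=(1.0000,0.0000)
member 2 (1-2): L=4.3619, (cx,cy)=(0.4739,-0.8806)
member 3 (1-3): L=4.5552, (cx,cy)=(0.9942,-0.1071)
member 4 (2-3): L=4.1598, (cx,cy)=(0.5919,0.8060)
solve A·x = −loads:
  F[0-1] = -492.2950 N (compression)
  F[0-2] = -368.1647 N (compression)
  F[1-2] = -332.4658 N (compression)
  F[1-3] = +67.3918 N (tension)
  F[2-3] = -888.2503 N (compression)
  Rx@0 = +656.1900 N
  Ry@0 = +399.2440 N
  Ry@2 = +1008.7360 N

-492.295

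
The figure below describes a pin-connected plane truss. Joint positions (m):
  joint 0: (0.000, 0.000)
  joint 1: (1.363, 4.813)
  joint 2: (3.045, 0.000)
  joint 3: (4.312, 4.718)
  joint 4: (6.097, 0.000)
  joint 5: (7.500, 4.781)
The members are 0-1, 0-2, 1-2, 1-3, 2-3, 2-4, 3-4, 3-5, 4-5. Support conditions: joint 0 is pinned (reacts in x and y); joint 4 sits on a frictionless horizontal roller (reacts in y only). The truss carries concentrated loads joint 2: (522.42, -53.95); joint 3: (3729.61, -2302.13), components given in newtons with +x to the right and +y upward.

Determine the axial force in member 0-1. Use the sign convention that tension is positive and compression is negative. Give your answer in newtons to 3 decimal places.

2270.994

N=6 nodes, M=9 members, R=3 reactions → 2N=12, M+R=12
member 0 (0-1): L=5.0023, (cx,cy)=(0.2725,0.9622)
member 1 (0-2): L=3.0450, (cx,cy)=(1.0000,0.0000)
member 2 (1-2): L=5.0984, (cx,cy)=(0.3299,-0.9440)
member 3 (1-3): L=2.9505, (cx,cy)=(0.9995,-0.0322)
member 4 (2-3): L=4.8852, (cx,cy)=(0.2594,0.9658)
member 5 (2-4): L=3.0520, (cx,cy)=(1.0000,0.0000)
member 6 (3-4): L=5.0444, (cx,cy)=(0.3539,-0.9353)
member 7 (3-5): L=3.1886, (cx,cy)=(0.9998,0.0198)
member 8 (4-5): L=4.9826, (cx,cy)=(0.2816,0.9595)
solve A·x = −loads:
  F[0-1] = +2270.9938 N (tension)
  F[0-2] = +3633.2384 N (tension)
  F[1-2] = -2362.3644 N (compression)
  F[1-3] = +1398.8723 N (tension)
  F[2-3] = +2364.9815 N (tension)
  F[2-4] = +1718.0891 N (tension)
  F[3-4] = -4855.2888 N (compression)
  F[3-5] = -0.0000 N (compression)
  F[4-5] = +0.0000 N (tension)
  Rx@0 = -4252.0300 N
  Ry@0 = -2185.0652 N
  Ry@4 = +4541.1452 N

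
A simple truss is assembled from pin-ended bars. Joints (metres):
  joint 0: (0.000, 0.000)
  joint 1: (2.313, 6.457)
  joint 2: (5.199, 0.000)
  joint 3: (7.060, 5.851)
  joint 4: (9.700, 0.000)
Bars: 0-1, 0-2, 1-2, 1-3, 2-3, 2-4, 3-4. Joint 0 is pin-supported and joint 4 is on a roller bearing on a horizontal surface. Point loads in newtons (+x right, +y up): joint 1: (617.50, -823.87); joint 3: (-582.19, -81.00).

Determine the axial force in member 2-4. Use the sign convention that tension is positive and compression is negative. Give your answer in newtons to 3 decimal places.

142.259

N=5 nodes, M=7 members, R=3 reactions → 2N=10, M+R=10
member 0 (0-1): L=6.8588, (cx,cy)=(0.3372,0.9414)
member 1 (0-2): L=5.1990, (cx,cy)=(1.0000,0.0000)
member 2 (1-2): L=7.0726, (cx,cy)=(0.4081,-0.9130)
member 3 (1-3): L=4.7855, (cx,cy)=(0.9919,-0.1266)
member 4 (2-3): L=6.1398, (cx,cy)=(0.3031,0.9530)
member 5 (2-4): L=4.5010, (cx,cy)=(1.0000,0.0000)
member 6 (3-4): L=6.4190, (cx,cy)=(0.4113,-0.9115)
solve A·x = −loads:
  F[0-1] = -626.2698 N (compression)
  F[0-2] = +246.5083 N (tension)
  F[1-2] = -149.2622 N (compression)
  F[1-3] = -774.0225 N (compression)
  F[2-3] = +142.9971 N (tension)
  F[2-4] = +142.2586 N (tension)
  F[3-4] = -345.8943 N (compression)
  Rx@0 = -35.3100 N
  Ry@0 = +589.5839 N
  Ry@4 = +315.2861 N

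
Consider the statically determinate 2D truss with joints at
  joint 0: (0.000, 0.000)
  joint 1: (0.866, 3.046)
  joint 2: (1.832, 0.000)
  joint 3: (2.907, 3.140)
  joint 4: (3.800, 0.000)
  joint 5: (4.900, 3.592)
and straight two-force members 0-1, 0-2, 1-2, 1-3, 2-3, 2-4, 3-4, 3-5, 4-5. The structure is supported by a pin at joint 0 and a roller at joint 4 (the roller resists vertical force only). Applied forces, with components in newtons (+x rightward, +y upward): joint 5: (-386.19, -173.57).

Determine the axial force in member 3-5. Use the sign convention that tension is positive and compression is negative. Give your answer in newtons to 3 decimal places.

N=6 nodes, M=9 members, R=3 reactions → 2N=12, M+R=12
member 0 (0-1): L=3.1667, (cx,cy)=(0.2735,0.9619)
member 1 (0-2): L=1.8320, (cx,cy)=(1.0000,0.0000)
member 2 (1-2): L=3.1955, (cx,cy)=(0.3023,-0.9532)
member 3 (1-3): L=2.0432, (cx,cy)=(0.9989,0.0460)
member 4 (2-3): L=3.3189, (cx,cy)=(0.3239,0.9461)
member 5 (2-4): L=1.9680, (cx,cy)=(1.0000,0.0000)
member 6 (3-4): L=3.2645, (cx,cy)=(0.2735,-0.9619)
member 7 (3-5): L=2.0436, (cx,cy)=(0.9752,0.2212)
member 8 (4-5): L=3.7567, (cx,cy)=(0.2928,0.9562)
solve A·x = −loads:
  F[0-1] = -327.2831 N (compression)
  F[0-2] = -296.6880 N (compression)
  F[1-2] = +321.2426 N (tension)
  F[1-3] = -186.8112 N (compression)
  F[2-3] = -323.6608 N (compression)
  F[2-4] = -94.7427 N (compression)
  F[3-4] = +242.9040 N (tension)
  F[3-5] = -366.9819 N (compression)
  F[4-5] = -96.6377 N (compression)
  Rx@0 = +386.1900 N
  Ry@0 = +314.8072 N
  Ry@4 = -141.2372 N

-366.982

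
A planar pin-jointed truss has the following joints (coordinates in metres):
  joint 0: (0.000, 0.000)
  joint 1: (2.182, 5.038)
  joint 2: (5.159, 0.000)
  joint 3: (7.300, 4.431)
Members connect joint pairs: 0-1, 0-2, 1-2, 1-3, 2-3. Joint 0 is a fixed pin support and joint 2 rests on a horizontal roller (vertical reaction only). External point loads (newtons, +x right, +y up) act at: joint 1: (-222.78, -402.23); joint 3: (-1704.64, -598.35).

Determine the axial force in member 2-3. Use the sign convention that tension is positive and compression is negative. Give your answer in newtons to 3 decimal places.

N=4 nodes, M=5 members, R=3 reactions → 2N=8, M+R=8
member 0 (0-1): L=5.4902, (cx,cy)=(0.3974,0.9176)
member 1 (0-2): L=5.1590, (cx,cy)=(1.0000,0.0000)
member 2 (1-2): L=5.8518, (cx,cy)=(0.5087,-0.8609)
member 3 (1-3): L=5.1539, (cx,cy)=(0.9930,-0.1178)
member 4 (2-3): L=4.9211, (cx,cy)=(0.4351,0.9004)
solve A·x = −loads:
  F[0-1] = -1814.9328 N (compression)
  F[0-2] = -1206.1047 N (compression)
  F[1-2] = +1651.6994 N (tension)
  F[1-3] = -1348.1863 N (compression)
  F[2-3] = -840.8850 N (compression)
  Rx@0 = +1927.4200 N
  Ry@0 = +1665.4384 N
  Ry@2 = -664.8584 N

-840.885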